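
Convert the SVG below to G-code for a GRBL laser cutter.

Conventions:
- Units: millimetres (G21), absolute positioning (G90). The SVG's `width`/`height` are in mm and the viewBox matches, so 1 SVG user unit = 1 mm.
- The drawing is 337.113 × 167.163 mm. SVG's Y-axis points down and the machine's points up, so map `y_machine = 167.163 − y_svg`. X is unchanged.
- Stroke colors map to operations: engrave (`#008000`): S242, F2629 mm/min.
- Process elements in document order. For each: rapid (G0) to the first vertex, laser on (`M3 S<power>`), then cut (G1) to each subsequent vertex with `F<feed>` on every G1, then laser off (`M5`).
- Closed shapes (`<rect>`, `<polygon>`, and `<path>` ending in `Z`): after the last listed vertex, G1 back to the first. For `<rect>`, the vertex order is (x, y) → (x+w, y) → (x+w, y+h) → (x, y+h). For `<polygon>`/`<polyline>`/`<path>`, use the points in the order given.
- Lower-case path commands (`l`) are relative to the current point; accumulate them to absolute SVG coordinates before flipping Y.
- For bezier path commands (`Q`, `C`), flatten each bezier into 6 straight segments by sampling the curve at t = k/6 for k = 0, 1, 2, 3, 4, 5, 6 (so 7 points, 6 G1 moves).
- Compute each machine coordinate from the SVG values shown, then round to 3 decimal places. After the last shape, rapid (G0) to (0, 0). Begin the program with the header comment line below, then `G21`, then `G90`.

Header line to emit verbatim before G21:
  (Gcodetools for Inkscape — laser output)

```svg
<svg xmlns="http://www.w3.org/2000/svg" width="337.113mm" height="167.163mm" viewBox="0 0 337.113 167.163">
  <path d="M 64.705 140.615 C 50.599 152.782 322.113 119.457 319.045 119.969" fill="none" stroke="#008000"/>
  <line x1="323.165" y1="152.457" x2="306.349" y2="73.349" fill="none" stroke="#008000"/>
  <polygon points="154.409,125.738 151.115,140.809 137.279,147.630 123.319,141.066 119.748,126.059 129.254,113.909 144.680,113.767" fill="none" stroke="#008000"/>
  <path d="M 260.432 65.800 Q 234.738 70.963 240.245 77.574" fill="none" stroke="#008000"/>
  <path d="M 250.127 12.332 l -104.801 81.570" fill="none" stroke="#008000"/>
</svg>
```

1 u = 1 mm; y_m = 167.163 − y.

[1] `<path>` cubic bezier, #008000→engrave S242 F2629: (64.705,26.548) → (78.860,23.888) → (125.057,26.607) → (187.736,32.500) → (251.334,39.365) → (300.291,44.998) → (319.045,47.194)

[2] `<line>` line segment, #008000→engrave S242 F2629: (323.165,14.706) → (306.349,93.814)

[3] `<polygon>` regular polygon, #008000→engrave S242 F2629: (154.409,41.425) → (151.115,26.354) → (137.279,19.533) → (123.319,26.097) → (119.748,41.104) → (129.254,53.254) → (144.680,53.396) → (154.409,41.425) (closed)

[4] `<path>` quadratic bezier, #008000→engrave S242 F2629: (260.432,101.363) → (252.734,99.602) → (246.769,97.760) → (242.538,95.838) → (240.040,93.835) → (239.276,91.752) → (240.245,89.589)

[5] `<path>` line segment, #008000→engrave S242 F2629: (250.127,154.831) → (145.326,73.261)

(Gcodetools for Inkscape — laser output)
G21
G90
G0 X64.705 Y26.548
M3 S242
G1 X78.860 Y23.888 F2629
G1 X125.057 Y26.607 F2629
G1 X187.736 Y32.500 F2629
G1 X251.334 Y39.365 F2629
G1 X300.291 Y44.998 F2629
G1 X319.045 Y47.194 F2629
M5
G0 X323.165 Y14.706
M3 S242
G1 X306.349 Y93.814 F2629
M5
G0 X154.409 Y41.425
M3 S242
G1 X151.115 Y26.354 F2629
G1 X137.279 Y19.533 F2629
G1 X123.319 Y26.097 F2629
G1 X119.748 Y41.104 F2629
G1 X129.254 Y53.254 F2629
G1 X144.680 Y53.396 F2629
G1 X154.409 Y41.425 F2629
M5
G0 X260.432 Y101.363
M3 S242
G1 X252.734 Y99.602 F2629
G1 X246.769 Y97.760 F2629
G1 X242.538 Y95.838 F2629
G1 X240.040 Y93.835 F2629
G1 X239.276 Y91.752 F2629
G1 X240.245 Y89.589 F2629
M5
G0 X250.127 Y154.831
M3 S242
G1 X145.326 Y73.261 F2629
M5
G0 X0.000 Y0.000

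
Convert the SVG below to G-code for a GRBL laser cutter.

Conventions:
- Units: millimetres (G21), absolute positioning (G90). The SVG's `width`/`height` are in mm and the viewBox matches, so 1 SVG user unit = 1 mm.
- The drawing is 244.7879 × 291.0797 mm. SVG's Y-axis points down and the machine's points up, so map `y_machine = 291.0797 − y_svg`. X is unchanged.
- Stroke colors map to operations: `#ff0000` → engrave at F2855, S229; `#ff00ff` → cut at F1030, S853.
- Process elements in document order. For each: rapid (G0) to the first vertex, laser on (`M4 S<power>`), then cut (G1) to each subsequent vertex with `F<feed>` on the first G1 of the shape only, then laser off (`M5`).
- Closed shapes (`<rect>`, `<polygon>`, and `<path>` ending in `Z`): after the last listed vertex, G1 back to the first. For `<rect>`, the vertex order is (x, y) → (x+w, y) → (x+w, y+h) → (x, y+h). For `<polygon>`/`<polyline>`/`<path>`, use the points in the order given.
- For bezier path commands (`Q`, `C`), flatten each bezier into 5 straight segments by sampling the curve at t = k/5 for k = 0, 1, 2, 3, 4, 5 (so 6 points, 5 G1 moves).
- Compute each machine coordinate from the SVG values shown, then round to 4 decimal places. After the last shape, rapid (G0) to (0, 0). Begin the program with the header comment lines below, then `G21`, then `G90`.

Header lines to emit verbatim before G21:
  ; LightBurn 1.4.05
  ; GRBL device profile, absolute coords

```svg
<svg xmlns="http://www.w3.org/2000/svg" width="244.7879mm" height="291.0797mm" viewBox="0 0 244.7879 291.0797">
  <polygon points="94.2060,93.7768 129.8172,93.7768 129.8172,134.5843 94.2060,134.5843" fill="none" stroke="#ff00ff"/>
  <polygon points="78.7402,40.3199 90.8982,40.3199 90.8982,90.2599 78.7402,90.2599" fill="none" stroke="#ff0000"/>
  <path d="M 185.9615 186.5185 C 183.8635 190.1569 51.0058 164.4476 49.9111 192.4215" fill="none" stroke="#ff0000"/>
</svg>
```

1 u = 1 mm; y_m = 291.0797 − y.

[1] `<polygon>` rectangle, #ff00ff→cut S853 F1030: (94.2060,197.3029) → (129.8172,197.3029) → (129.8172,156.4954) → (94.2060,156.4954) → (94.2060,197.3029) (closed)

[2] `<polygon>` rectangle, #ff0000→engrave S229 F2855: (78.7402,250.7598) → (90.8982,250.7598) → (90.8982,200.8198) → (78.7402,200.8198) → (78.7402,250.7598) (closed)

[3] `<path>` cubic bezier, #ff0000→engrave S229 F2855: (185.9615,104.5612) → (171.1117,105.2356) → (137.4807,108.9680) → (97.6695,111.7729) → (64.2793,109.6648) → (49.9111,98.6582)

; LightBurn 1.4.05
; GRBL device profile, absolute coords
G21
G90
G0 X94.2060 Y197.3029
M4 S853
G1 X129.8172 Y197.3029 F1030
G1 X129.8172 Y156.4954
G1 X94.2060 Y156.4954
G1 X94.2060 Y197.3029
M5
G0 X78.7402 Y250.7598
M4 S229
G1 X90.8982 Y250.7598 F2855
G1 X90.8982 Y200.8198
G1 X78.7402 Y200.8198
G1 X78.7402 Y250.7598
M5
G0 X185.9615 Y104.5612
M4 S229
G1 X171.1117 Y105.2356 F2855
G1 X137.4807 Y108.9680
G1 X97.6695 Y111.7729
G1 X64.2793 Y109.6648
G1 X49.9111 Y98.6582
M5
G0 X0.0000 Y0.0000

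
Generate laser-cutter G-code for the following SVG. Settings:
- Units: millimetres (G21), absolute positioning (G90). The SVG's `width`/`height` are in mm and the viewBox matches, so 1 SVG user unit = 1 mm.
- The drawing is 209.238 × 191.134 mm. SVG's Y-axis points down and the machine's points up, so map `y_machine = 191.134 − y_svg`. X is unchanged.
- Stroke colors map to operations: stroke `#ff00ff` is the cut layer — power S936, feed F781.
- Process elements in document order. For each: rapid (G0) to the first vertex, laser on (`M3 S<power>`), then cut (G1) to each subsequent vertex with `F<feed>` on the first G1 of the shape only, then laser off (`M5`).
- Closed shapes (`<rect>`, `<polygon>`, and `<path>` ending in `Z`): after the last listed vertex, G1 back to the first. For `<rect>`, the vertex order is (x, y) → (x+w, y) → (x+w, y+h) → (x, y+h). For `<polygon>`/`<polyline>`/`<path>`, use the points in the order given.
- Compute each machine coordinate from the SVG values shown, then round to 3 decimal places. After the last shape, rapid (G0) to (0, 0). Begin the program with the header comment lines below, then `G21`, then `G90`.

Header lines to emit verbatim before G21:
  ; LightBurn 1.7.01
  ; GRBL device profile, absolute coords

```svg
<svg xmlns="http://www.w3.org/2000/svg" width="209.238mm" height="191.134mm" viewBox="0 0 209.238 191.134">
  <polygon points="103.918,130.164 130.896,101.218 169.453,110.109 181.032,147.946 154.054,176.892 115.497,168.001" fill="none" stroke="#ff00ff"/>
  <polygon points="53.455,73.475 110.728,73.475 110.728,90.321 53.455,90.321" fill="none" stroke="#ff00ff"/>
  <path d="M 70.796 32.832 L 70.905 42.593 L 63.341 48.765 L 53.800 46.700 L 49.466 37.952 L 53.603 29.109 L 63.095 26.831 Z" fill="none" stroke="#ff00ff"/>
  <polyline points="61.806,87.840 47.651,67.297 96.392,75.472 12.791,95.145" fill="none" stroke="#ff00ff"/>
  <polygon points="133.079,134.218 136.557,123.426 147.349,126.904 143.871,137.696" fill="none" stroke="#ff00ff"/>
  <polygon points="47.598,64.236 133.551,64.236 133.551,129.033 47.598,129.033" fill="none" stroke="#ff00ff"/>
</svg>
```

; LightBurn 1.7.01
; GRBL device profile, absolute coords
G21
G90
G0 X103.918 Y60.970
M3 S936
G1 X130.896 Y89.916 F781
G1 X169.453 Y81.025
G1 X181.032 Y43.188
G1 X154.054 Y14.242
G1 X115.497 Y23.133
G1 X103.918 Y60.970
M5
G0 X53.455 Y117.659
M3 S936
G1 X110.728 Y117.659 F781
G1 X110.728 Y100.813
G1 X53.455 Y100.813
G1 X53.455 Y117.659
M5
G0 X70.796 Y158.302
M3 S936
G1 X70.905 Y148.541 F781
G1 X63.341 Y142.369
G1 X53.800 Y144.434
G1 X49.466 Y153.182
G1 X53.603 Y162.025
G1 X63.095 Y164.303
G1 X70.796 Y158.302
M5
G0 X61.806 Y103.294
M3 S936
G1 X47.651 Y123.837 F781
G1 X96.392 Y115.662
G1 X12.791 Y95.989
M5
G0 X133.079 Y56.916
M3 S936
G1 X136.557 Y67.708 F781
G1 X147.349 Y64.230
G1 X143.871 Y53.438
G1 X133.079 Y56.916
M5
G0 X47.598 Y126.898
M3 S936
G1 X133.551 Y126.898 F781
G1 X133.551 Y62.101
G1 X47.598 Y62.101
G1 X47.598 Y126.898
M5
G0 X0.000 Y0.000

1 u = 1 mm; y_m = 191.134 − y.

[1] `<polygon>` regular polygon, #ff00ff→cut S936 F781: (103.918,60.970) → (130.896,89.916) → (169.453,81.025) → (181.032,43.188) → (154.054,14.242) → (115.497,23.133) → (103.918,60.970) (closed)

[2] `<polygon>` rectangle, #ff00ff→cut S936 F781: (53.455,117.659) → (110.728,117.659) → (110.728,100.813) → (53.455,100.813) → (53.455,117.659) (closed)

[3] `<path>` regular polygon, #ff00ff→cut S936 F781: (70.796,158.302) → (70.905,148.541) → (63.341,142.369) → (53.800,144.434) → (49.466,153.182) → (53.603,162.025) → (63.095,164.303) → (70.796,158.302) (closed)

[4] `<polyline>` open polyline, #ff00ff→cut S936 F781: (61.806,103.294) → (47.651,123.837) → (96.392,115.662) → (12.791,95.989)

[5] `<polygon>` regular polygon, #ff00ff→cut S936 F781: (133.079,56.916) → (136.557,67.708) → (147.349,64.230) → (143.871,53.438) → (133.079,56.916) (closed)

[6] `<polygon>` rectangle, #ff00ff→cut S936 F781: (47.598,126.898) → (133.551,126.898) → (133.551,62.101) → (47.598,62.101) → (47.598,126.898) (closed)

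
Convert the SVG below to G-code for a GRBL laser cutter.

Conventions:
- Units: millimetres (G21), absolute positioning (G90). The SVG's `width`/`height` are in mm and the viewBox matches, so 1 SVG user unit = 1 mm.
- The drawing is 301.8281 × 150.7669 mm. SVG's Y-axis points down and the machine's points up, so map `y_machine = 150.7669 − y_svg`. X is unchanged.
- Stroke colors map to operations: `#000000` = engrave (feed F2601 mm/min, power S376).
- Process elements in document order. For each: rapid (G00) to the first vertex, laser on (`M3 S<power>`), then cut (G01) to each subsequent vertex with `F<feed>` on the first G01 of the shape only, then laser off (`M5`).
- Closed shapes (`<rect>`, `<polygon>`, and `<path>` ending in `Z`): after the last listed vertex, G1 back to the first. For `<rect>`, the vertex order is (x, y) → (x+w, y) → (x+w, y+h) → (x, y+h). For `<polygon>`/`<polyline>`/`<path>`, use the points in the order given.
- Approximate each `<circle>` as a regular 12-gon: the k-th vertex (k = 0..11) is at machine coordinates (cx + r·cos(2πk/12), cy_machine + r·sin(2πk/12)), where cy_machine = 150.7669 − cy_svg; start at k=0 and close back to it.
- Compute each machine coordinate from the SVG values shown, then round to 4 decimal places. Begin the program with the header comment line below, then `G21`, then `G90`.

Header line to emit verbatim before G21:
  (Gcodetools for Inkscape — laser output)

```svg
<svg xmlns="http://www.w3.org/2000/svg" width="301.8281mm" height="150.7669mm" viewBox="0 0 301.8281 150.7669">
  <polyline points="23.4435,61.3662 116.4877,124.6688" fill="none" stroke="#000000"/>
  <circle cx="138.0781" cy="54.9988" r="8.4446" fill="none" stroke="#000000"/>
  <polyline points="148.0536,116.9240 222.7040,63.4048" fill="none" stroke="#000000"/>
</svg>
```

1 u = 1 mm; y_m = 150.7669 − y.

[1] `<polyline>` line segment, #000000→engrave S376 F2601: (23.4435,89.4007) → (116.4877,26.0981)

[2] `<circle>` circle, #000000→engrave S376 F2601: (146.5227,95.7681) → (145.3913,99.9904) → (142.3004,103.0813) → (138.0781,104.2127) → (133.8558,103.0813) → (130.7649,99.9904) → (129.6335,95.7681) → (130.7649,91.5458) → (133.8558,88.4549) → (138.0781,87.3235) → (142.3004,88.4549) → (145.3913,91.5458) → (146.5227,95.7681) (closed)

[3] `<polyline>` line segment, #000000→engrave S376 F2601: (148.0536,33.8429) → (222.7040,87.3621)

(Gcodetools for Inkscape — laser output)
G21
G90
G00 X23.4435 Y89.4007
M3 S376
G01 X116.4877 Y26.0981 F2601
M5
G00 X146.5227 Y95.7681
M3 S376
G01 X145.3913 Y99.9904 F2601
G01 X142.3004 Y103.0813
G01 X138.0781 Y104.2127
G01 X133.8558 Y103.0813
G01 X130.7649 Y99.9904
G01 X129.6335 Y95.7681
G01 X130.7649 Y91.5458
G01 X133.8558 Y88.4549
G01 X138.0781 Y87.3235
G01 X142.3004 Y88.4549
G01 X145.3913 Y91.5458
G01 X146.5227 Y95.7681
M5
G00 X148.0536 Y33.8429
M3 S376
G01 X222.7040 Y87.3621 F2601
M5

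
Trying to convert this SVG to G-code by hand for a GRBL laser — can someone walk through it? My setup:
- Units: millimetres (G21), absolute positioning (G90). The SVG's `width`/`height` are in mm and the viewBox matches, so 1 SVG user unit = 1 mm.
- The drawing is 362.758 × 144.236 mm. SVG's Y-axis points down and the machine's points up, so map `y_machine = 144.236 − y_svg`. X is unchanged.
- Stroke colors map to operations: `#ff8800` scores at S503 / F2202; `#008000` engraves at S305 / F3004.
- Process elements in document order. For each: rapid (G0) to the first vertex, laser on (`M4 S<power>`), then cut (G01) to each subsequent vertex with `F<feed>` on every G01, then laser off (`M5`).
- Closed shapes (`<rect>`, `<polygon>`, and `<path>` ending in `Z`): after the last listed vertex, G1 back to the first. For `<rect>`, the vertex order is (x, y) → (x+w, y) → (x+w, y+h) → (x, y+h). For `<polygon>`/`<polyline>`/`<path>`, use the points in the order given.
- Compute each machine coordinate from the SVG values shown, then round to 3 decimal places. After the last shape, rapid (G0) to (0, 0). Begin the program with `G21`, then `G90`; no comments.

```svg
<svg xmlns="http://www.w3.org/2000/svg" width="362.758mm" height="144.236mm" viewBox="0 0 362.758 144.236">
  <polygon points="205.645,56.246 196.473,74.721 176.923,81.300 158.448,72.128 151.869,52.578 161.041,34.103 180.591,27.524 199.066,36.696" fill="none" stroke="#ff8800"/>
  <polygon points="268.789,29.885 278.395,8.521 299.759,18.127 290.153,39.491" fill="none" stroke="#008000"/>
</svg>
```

G21
G90
G0 X205.645 Y87.990
M4 S503
G01 X196.473 Y69.515 F2202
G01 X176.923 Y62.936 F2202
G01 X158.448 Y72.108 F2202
G01 X151.869 Y91.658 F2202
G01 X161.041 Y110.133 F2202
G01 X180.591 Y116.712 F2202
G01 X199.066 Y107.540 F2202
G01 X205.645 Y87.990 F2202
M5
G0 X268.789 Y114.351
M4 S305
G01 X278.395 Y135.715 F3004
G01 X299.759 Y126.109 F3004
G01 X290.153 Y104.745 F3004
G01 X268.789 Y114.351 F3004
M5
G0 X0.000 Y0.000

Since the viewBox matches the mm dimensions, user units are millimetres directly. The only transform is the Y-flip y_m = 144.236 − y_svg.

Shape 1 is a regular polygon drawn with `<polygon>`. Its stroke #ff8800 means score at S503, F2202. After flipping Y the toolpath is (205.645,87.990) → (196.473,69.515) → (176.923,62.936) → (158.448,72.108) → (151.869,91.658) → (161.041,110.133) → (180.591,116.712) → (199.066,107.540) → (205.645,87.990), returning to the start.

Shape 2 is a regular polygon drawn with `<polygon>`. Its stroke #008000 means engrave at S305, F3004. After flipping Y the toolpath is (268.789,114.351) → (278.395,135.715) → (299.759,126.109) → (290.153,104.745) → (268.789,114.351), returning to the start.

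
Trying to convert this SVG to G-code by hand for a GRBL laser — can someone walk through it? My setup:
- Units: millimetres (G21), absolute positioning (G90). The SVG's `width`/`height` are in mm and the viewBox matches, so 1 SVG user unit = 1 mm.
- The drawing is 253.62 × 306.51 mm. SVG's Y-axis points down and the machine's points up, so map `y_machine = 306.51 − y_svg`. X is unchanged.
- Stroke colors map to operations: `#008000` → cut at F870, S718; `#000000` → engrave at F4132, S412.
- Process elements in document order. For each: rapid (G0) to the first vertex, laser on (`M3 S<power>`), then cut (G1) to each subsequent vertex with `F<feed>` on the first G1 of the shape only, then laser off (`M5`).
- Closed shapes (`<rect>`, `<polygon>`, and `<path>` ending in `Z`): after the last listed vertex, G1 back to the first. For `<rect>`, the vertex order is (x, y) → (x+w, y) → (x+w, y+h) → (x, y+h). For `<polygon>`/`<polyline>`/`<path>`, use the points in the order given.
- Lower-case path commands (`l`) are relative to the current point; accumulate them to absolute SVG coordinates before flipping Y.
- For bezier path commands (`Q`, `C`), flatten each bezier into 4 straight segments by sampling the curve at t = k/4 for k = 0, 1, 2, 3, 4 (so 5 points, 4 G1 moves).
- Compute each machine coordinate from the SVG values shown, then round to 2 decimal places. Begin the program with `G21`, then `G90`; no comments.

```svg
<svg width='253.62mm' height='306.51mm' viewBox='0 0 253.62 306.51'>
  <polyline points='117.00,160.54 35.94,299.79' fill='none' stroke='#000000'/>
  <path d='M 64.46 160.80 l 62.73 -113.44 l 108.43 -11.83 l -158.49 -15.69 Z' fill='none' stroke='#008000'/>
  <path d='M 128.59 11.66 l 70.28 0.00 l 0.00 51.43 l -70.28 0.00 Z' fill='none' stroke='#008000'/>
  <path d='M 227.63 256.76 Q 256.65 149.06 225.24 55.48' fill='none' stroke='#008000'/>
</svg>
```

G21
G90
G0 X117.00 Y145.97
M3 S412
G1 X35.94 Y6.72 F4132
M5
G0 X64.46 Y145.71
M3 S718
G1 X127.19 Y259.15 F870
G1 X235.62 Y270.98
G1 X77.13 Y286.67
G1 X64.46 Y145.71
M5
G0 X128.59 Y294.85
M3 S718
G1 X198.87 Y294.85 F870
G1 X198.87 Y243.42
G1 X128.59 Y243.42
G1 X128.59 Y294.85
M5
G0 X227.63 Y49.75
M3 S718
G1 X238.36 Y102.72 F870
G1 X241.54 Y153.92
G1 X237.17 Y203.36
G1 X225.24 Y251.03
M5

1 u = 1 mm; y_m = 306.51 − y.

[1] `<polyline>` line segment, #000000→engrave S412 F4132: (117.00,145.97) → (35.94,6.72)

[2] `<path>` closed polygon, #008000→cut S718 F870: (64.46,145.71) → (127.19,259.15) → (235.62,270.98) → (77.13,286.67) → (64.46,145.71) (closed)

[3] `<path>` rectangle, #008000→cut S718 F870: (128.59,294.85) → (198.87,294.85) → (198.87,243.42) → (128.59,243.42) → (128.59,294.85) (closed)

[4] `<path>` quadratic bezier, #008000→cut S718 F870: (227.63,49.75) → (238.36,102.72) → (241.54,153.92) → (237.17,203.36) → (225.24,251.03)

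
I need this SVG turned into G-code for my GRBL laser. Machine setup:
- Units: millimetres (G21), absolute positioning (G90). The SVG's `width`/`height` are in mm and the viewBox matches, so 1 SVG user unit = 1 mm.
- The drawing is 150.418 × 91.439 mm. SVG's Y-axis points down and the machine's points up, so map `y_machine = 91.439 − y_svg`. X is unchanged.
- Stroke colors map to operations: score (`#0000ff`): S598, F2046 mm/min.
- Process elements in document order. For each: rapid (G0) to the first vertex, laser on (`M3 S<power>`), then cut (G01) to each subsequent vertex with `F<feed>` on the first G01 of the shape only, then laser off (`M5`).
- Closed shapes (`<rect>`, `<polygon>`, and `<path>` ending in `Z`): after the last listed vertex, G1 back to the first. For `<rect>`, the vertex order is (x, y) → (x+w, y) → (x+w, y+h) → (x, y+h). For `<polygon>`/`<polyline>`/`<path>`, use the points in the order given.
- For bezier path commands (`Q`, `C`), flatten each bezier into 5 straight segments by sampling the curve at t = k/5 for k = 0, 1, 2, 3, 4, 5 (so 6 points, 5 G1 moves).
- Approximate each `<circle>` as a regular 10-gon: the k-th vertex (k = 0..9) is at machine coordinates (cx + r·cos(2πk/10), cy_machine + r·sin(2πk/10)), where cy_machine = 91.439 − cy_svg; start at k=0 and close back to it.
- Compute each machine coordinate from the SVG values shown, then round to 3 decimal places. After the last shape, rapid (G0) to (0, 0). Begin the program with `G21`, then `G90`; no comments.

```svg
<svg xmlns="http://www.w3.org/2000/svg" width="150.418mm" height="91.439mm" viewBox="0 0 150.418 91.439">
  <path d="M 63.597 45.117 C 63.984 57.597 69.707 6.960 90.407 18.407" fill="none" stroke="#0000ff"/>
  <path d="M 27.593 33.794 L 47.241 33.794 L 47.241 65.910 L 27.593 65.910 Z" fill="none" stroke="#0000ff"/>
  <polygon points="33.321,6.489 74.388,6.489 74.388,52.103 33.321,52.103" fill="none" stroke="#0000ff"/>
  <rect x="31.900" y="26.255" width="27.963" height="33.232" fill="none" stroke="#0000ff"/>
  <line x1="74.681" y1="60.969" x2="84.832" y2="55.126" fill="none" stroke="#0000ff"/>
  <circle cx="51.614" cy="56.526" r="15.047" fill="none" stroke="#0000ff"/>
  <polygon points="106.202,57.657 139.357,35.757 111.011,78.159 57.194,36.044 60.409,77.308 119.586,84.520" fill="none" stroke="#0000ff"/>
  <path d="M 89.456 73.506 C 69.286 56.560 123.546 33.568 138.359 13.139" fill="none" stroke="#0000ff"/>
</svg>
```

viewBox `0 0 150.418 91.439` with mm width/height → 1 unit = 1 mm. Flip: y_m = 91.439 − y_svg.

**Shape 1** — `<path>` cubic bezier, stroke `#0000ff` → score (S598, F2046). Control points (SVG): P0=(63.597,45.117), P1=(63.984,57.597), P2=(69.707,6.960), P3=(90.407,18.407); sampled at t=k/5. Machine vertices: (63.597,46.322) → (64.547,45.406) → (67.240,53.629) → (72.139,64.981) → (79.707,73.452) → (90.407,73.032). Open path.

**Shape 2** — `<path>` rectangle, stroke `#0000ff` → score (S598, F2046). Machine vertices: (27.593,57.645) → (47.241,57.645) → (47.241,25.529) → (27.593,25.529) → (27.593,57.645). Closed: final G1 returns to the first vertex.

**Shape 3** — `<polygon>` rectangle, stroke `#0000ff` → score (S598, F2046). Machine vertices: (33.321,84.950) → (74.388,84.950) → (74.388,39.336) → (33.321,39.336) → (33.321,84.950). Closed: final G1 returns to the first vertex.

**Shape 4** — `<rect>` rectangle, stroke `#0000ff` → score (S598, F2046). Machine vertices: (31.900,65.184) → (59.863,65.184) → (59.863,31.952) → (31.900,31.952) → (31.900,65.184). Closed: final G1 returns to the first vertex.

**Shape 5** — `<line>` line segment, stroke `#0000ff` → score (S598, F2046). Machine vertices: (74.681,30.470) → (84.832,36.313). Open path.

**Shape 6** — `<circle>` circle, stroke `#0000ff` → score (S598, F2046). Machine vertices: (66.661,34.913) → (63.787,43.757) → (56.264,49.224) → (46.964,49.224) → (39.441,43.757) → (36.567,34.913) → (39.441,26.069) → (46.964,20.602) → (56.264,20.602) → (63.787,26.069) → (66.661,34.913). Closed: final G1 returns to the first vertex.

**Shape 7** — `<polygon>` closed polygon, stroke `#0000ff` → score (S598, F2046). Machine vertices: (106.202,33.782) → (139.357,55.682) → (111.011,13.280) → (57.194,55.395) → (60.409,14.131) → (119.586,6.919) → (106.202,33.782). Closed: final G1 returns to the first vertex.

**Shape 8** — `<path>` cubic bezier, stroke `#0000ff` → score (S598, F2046). Control points (SVG): P0=(89.456,73.506), P1=(69.286,56.560), P2=(123.546,33.568), P3=(138.359,13.139); sampled at t=k/5. Machine vertices: (89.456,17.933) → (85.375,28.757) → (93.690,40.619) → (108.937,53.106) → (125.649,65.804) → (138.359,78.300). Open path.

G21
G90
G0 X63.597 Y46.322
M3 S598
G01 X64.547 Y45.406 F2046
G01 X67.240 Y53.629
G01 X72.139 Y64.981
G01 X79.707 Y73.452
G01 X90.407 Y73.032
M5
G0 X27.593 Y57.645
M3 S598
G01 X47.241 Y57.645 F2046
G01 X47.241 Y25.529
G01 X27.593 Y25.529
G01 X27.593 Y57.645
M5
G0 X33.321 Y84.950
M3 S598
G01 X74.388 Y84.950 F2046
G01 X74.388 Y39.336
G01 X33.321 Y39.336
G01 X33.321 Y84.950
M5
G0 X31.900 Y65.184
M3 S598
G01 X59.863 Y65.184 F2046
G01 X59.863 Y31.952
G01 X31.900 Y31.952
G01 X31.900 Y65.184
M5
G0 X74.681 Y30.470
M3 S598
G01 X84.832 Y36.313 F2046
M5
G0 X66.661 Y34.913
M3 S598
G01 X63.787 Y43.757 F2046
G01 X56.264 Y49.224
G01 X46.964 Y49.224
G01 X39.441 Y43.757
G01 X36.567 Y34.913
G01 X39.441 Y26.069
G01 X46.964 Y20.602
G01 X56.264 Y20.602
G01 X63.787 Y26.069
G01 X66.661 Y34.913
M5
G0 X106.202 Y33.782
M3 S598
G01 X139.357 Y55.682 F2046
G01 X111.011 Y13.280
G01 X57.194 Y55.395
G01 X60.409 Y14.131
G01 X119.586 Y6.919
G01 X106.202 Y33.782
M5
G0 X89.456 Y17.933
M3 S598
G01 X85.375 Y28.757 F2046
G01 X93.690 Y40.619
G01 X108.937 Y53.106
G01 X125.649 Y65.804
G01 X138.359 Y78.300
M5
G0 X0.000 Y0.000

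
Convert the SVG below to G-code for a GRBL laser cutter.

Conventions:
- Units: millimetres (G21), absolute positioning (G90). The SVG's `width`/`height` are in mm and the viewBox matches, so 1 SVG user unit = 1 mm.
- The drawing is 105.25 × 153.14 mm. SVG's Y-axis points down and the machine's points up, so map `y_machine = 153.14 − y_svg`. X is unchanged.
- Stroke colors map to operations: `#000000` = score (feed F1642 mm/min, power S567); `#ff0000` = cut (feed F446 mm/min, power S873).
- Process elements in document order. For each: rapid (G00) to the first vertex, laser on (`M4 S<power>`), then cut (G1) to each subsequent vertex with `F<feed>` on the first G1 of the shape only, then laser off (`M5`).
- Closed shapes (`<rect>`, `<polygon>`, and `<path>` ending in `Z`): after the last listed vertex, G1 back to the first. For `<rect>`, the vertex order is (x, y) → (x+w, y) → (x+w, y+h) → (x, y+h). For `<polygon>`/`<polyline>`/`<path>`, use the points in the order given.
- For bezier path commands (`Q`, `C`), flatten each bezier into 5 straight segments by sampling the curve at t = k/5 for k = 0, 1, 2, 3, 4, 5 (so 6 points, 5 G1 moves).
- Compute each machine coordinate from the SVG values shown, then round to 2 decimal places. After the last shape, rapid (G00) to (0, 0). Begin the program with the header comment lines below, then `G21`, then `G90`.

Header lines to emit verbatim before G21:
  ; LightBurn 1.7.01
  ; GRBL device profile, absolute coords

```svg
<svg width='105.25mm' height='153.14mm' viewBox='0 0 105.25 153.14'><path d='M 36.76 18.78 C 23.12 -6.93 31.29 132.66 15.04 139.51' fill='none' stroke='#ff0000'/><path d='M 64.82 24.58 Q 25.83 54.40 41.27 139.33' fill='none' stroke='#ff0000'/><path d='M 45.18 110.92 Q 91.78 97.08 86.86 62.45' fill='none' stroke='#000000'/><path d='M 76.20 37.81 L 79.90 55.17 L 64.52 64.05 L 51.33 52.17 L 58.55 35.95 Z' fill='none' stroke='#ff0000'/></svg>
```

viewBox `0 0 105.25 153.14` with mm width/height → 1 unit = 1 mm. Flip: y_m = 153.14 − y_svg.

**Shape 1** — `<path>` cubic bezier, stroke `#ff0000` → cut (S873, F446). Control points (SVG): P0=(36.76,18.78), P1=(23.12,-6.93), P2=(31.29,132.66), P3=(15.04,139.51); sampled at t=k/5. Machine vertices: (36.76,134.36) → (30.82,132.33) → (27.90,104.94) → (25.78,66.49) → (22.23,31.28) → (15.04,13.63). Open path.

**Shape 2** — `<path>` quadratic bezier, stroke `#ff0000` → cut (S873, F446). Control points (SVG): P0=(64.82,24.58), P1=(25.83,54.40), P2=(41.27,139.33); sampled at t=k/5. Machine vertices: (64.82,128.56) → (51.40,114.43) → (42.34,95.89) → (37.63,72.94) → (37.27,45.58) → (41.27,13.81). Open path.

**Shape 3** — `<path>` quadratic bezier, stroke `#000000` → score (S567, F1642). Control points (SVG): P0=(45.18,110.92), P1=(91.78,97.08), P2=(86.86,62.45); sampled at t=k/5. Machine vertices: (45.18,42.22) → (61.76,48.59) → (74.22,56.62) → (82.55,66.31) → (86.77,77.67) → (86.86,90.69). Open path.

**Shape 4** — `<path>` regular polygon, stroke `#ff0000` → cut (S873, F446). Machine vertices: (76.20,115.33) → (79.90,97.97) → (64.52,89.09) → (51.33,100.97) → (58.55,117.19) → (76.20,115.33). Closed: final G1 returns to the first vertex.

; LightBurn 1.7.01
; GRBL device profile, absolute coords
G21
G90
G00 X36.76 Y134.36
M4 S873
G1 X30.82 Y132.33 F446
G1 X27.90 Y104.94
G1 X25.78 Y66.49
G1 X22.23 Y31.28
G1 X15.04 Y13.63
M5
G00 X64.82 Y128.56
M4 S873
G1 X51.40 Y114.43 F446
G1 X42.34 Y95.89
G1 X37.63 Y72.94
G1 X37.27 Y45.58
G1 X41.27 Y13.81
M5
G00 X45.18 Y42.22
M4 S567
G1 X61.76 Y48.59 F1642
G1 X74.22 Y56.62
G1 X82.55 Y66.31
G1 X86.77 Y77.67
G1 X86.86 Y90.69
M5
G00 X76.20 Y115.33
M4 S873
G1 X79.90 Y97.97 F446
G1 X64.52 Y89.09
G1 X51.33 Y100.97
G1 X58.55 Y117.19
G1 X76.20 Y115.33
M5
G00 X0.00 Y0.00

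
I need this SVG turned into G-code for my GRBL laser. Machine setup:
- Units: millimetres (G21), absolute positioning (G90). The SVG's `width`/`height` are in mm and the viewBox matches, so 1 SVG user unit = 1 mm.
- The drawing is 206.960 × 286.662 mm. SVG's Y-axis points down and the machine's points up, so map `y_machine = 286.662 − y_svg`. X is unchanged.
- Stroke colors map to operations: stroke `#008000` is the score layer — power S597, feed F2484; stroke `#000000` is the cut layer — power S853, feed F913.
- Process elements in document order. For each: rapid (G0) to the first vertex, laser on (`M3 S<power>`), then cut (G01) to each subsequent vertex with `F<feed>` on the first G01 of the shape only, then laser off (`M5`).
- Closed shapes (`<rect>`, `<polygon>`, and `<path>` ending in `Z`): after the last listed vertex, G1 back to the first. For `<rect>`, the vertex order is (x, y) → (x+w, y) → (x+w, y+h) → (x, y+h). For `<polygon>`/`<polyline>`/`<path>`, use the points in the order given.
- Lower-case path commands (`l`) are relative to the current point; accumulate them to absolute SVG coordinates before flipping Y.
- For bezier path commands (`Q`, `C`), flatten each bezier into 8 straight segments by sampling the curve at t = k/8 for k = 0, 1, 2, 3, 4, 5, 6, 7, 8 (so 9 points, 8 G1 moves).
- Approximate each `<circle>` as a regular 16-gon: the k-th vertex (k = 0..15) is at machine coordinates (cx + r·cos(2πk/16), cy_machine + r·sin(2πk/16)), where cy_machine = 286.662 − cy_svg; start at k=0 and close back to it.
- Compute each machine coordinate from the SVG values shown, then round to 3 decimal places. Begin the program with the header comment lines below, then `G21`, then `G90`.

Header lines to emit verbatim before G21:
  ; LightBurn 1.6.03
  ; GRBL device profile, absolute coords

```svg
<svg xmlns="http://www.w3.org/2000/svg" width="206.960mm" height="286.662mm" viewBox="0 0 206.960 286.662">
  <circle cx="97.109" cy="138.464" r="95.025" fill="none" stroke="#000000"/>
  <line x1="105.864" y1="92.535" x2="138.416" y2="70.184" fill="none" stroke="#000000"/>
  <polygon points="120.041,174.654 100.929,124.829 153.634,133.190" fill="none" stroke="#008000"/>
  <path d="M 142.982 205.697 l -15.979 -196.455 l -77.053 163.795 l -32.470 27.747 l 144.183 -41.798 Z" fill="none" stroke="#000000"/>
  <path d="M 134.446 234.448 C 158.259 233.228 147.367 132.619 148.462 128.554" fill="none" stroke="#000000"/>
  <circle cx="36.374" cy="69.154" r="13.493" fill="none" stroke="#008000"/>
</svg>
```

viewBox `0 0 206.960 286.662` with mm width/height → 1 unit = 1 mm. Flip: y_m = 286.662 − y_svg.

**Shape 1** — `<circle>` circle, stroke `#000000` → cut (S853, F913). Machine vertices: (192.134,148.198) → (184.901,184.562) → (164.302,215.391) → (133.473,235.990) → (97.109,243.223) → (60.745,235.990) → (29.916,215.391) → (9.317,184.562) → (2.084,148.198) → (9.317,111.834) → (29.916,81.005) → (60.745,60.406) → (97.109,53.173) → (133.473,60.406) → (164.302,81.005) → (184.901,111.834) → (192.134,148.198). Closed: final G1 returns to the first vertex.

**Shape 2** — `<line>` line segment, stroke `#000000` → cut (S853, F913). Machine vertices: (105.864,194.127) → (138.416,216.478). Open path.

**Shape 3** — `<polygon>` regular polygon, stroke `#008000` → score (S597, F2484). Machine vertices: (120.041,112.008) → (100.929,161.833) → (153.634,153.472) → (120.041,112.008). Closed: final G1 returns to the first vertex.

**Shape 4** — `<path>` closed polygon, stroke `#000000` → cut (S853, F913). Machine vertices: (142.982,80.965) → (127.003,277.420) → (49.950,113.625) → (17.480,85.878) → (161.663,127.676) → (142.982,80.965). Closed: final G1 returns to the first vertex.

**Shape 5** — `<path>` cubic bezier, stroke `#000000` → cut (S853, F913). Control points (SVG): P0=(134.446,234.448), P1=(158.259,233.228), P2=(147.367,132.619), P3=(148.462,128.554); sampled at t=k/8. Machine vertices: (134.446,52.214) → (141.840,56.948) → (146.528,68.703) → (149.057,85.184) → (149.973,104.094) → (149.825,123.138) → (149.159,140.019) → (148.522,152.441) → (148.462,158.108). Open path.

**Shape 6** — `<circle>` circle, stroke `#008000` → score (S597, F2484). Machine vertices: (49.867,217.508) → (48.840,222.672) → (45.915,227.049) → (41.538,229.974) → (36.374,231.001) → (31.210,229.974) → (26.833,227.049) → (23.908,222.672) → (22.881,217.508) → (23.908,212.344) → (26.833,207.967) → (31.210,205.042) → (36.374,204.015) → (41.538,205.042) → (45.915,207.967) → (48.840,212.344) → (49.867,217.508). Closed: final G1 returns to the first vertex.

; LightBurn 1.6.03
; GRBL device profile, absolute coords
G21
G90
G0 X192.134 Y148.198
M3 S853
G01 X184.901 Y184.562 F913
G01 X164.302 Y215.391
G01 X133.473 Y235.990
G01 X97.109 Y243.223
G01 X60.745 Y235.990
G01 X29.916 Y215.391
G01 X9.317 Y184.562
G01 X2.084 Y148.198
G01 X9.317 Y111.834
G01 X29.916 Y81.005
G01 X60.745 Y60.406
G01 X97.109 Y53.173
G01 X133.473 Y60.406
G01 X164.302 Y81.005
G01 X184.901 Y111.834
G01 X192.134 Y148.198
M5
G0 X105.864 Y194.127
M3 S853
G01 X138.416 Y216.478 F913
M5
G0 X120.041 Y112.008
M3 S597
G01 X100.929 Y161.833 F2484
G01 X153.634 Y153.472
G01 X120.041 Y112.008
M5
G0 X142.982 Y80.965
M3 S853
G01 X127.003 Y277.420 F913
G01 X49.950 Y113.625
G01 X17.480 Y85.878
G01 X161.663 Y127.676
G01 X142.982 Y80.965
M5
G0 X134.446 Y52.214
M3 S853
G01 X141.840 Y56.948 F913
G01 X146.528 Y68.703
G01 X149.057 Y85.184
G01 X149.973 Y104.094
G01 X149.825 Y123.138
G01 X149.159 Y140.019
G01 X148.522 Y152.441
G01 X148.462 Y158.108
M5
G0 X49.867 Y217.508
M3 S597
G01 X48.840 Y222.672 F2484
G01 X45.915 Y227.049
G01 X41.538 Y229.974
G01 X36.374 Y231.001
G01 X31.210 Y229.974
G01 X26.833 Y227.049
G01 X23.908 Y222.672
G01 X22.881 Y217.508
G01 X23.908 Y212.344
G01 X26.833 Y207.967
G01 X31.210 Y205.042
G01 X36.374 Y204.015
G01 X41.538 Y205.042
G01 X45.915 Y207.967
G01 X48.840 Y212.344
G01 X49.867 Y217.508
M5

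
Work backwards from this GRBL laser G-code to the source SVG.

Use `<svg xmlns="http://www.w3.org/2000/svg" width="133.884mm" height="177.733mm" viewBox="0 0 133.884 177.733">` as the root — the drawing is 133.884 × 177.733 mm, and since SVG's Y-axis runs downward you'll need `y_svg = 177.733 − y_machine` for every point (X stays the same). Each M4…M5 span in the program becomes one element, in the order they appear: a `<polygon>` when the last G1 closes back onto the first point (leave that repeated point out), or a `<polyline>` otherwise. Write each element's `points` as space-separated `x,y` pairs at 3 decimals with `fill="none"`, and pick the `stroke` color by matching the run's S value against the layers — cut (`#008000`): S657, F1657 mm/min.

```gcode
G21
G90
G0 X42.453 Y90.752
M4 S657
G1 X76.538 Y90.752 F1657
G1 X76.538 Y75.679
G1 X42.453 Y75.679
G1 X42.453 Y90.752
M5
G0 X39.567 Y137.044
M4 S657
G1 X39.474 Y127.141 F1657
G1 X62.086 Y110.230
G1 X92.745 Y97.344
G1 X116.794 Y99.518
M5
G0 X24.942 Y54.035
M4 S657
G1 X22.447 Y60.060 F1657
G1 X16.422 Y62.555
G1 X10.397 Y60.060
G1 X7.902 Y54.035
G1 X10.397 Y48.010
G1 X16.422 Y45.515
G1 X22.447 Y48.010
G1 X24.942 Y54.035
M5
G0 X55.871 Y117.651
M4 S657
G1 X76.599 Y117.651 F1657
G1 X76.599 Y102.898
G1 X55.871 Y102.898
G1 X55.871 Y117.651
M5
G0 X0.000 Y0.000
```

<svg xmlns="http://www.w3.org/2000/svg" width="133.884mm" height="177.733mm" viewBox="0 0 133.884 177.733">
  <polygon points="42.453,86.981 76.538,86.981 76.538,102.054 42.453,102.054" fill="none" stroke="#008000"/>
  <polyline points="39.567,40.689 39.474,50.592 62.086,67.503 92.745,80.389 116.794,78.215" fill="none" stroke="#008000"/>
  <polygon points="24.942,123.698 22.447,117.673 16.422,115.178 10.397,117.673 7.902,123.698 10.397,129.723 16.422,132.218 22.447,129.723" fill="none" stroke="#008000"/>
  <polygon points="55.871,60.082 76.599,60.082 76.599,74.835 55.871,74.835" fill="none" stroke="#008000"/>
</svg>

Machine Y-up, SVG Y-down with viewBox height 177.733, so y_svg = 177.733 − y_machine; X carries over. Every run uses S657, so all elements get stroke `#008000` (cut).

Run 1: The run returns to its start, so emit a `<polygon>` with points (Y-flipped): 42.453,86.981 76.538,86.981 76.538,102.054 42.453,102.054.

Run 2: The run is open, so emit a `<polyline>` with points (Y-flipped): 39.567,40.689 39.474,50.592 62.086,67.503 92.745,80.389 116.794,78.215.

Run 3: The run returns to its start, so emit a `<polygon>` with points (Y-flipped): 24.942,123.698 22.447,117.673 16.422,115.178 10.397,117.673 7.902,123.698 10.397,129.723 16.422,132.218 22.447,129.723.

Run 4: The run returns to its start, so emit a `<polygon>` with points (Y-flipped): 55.871,60.082 76.599,60.082 76.599,74.835 55.871,74.835.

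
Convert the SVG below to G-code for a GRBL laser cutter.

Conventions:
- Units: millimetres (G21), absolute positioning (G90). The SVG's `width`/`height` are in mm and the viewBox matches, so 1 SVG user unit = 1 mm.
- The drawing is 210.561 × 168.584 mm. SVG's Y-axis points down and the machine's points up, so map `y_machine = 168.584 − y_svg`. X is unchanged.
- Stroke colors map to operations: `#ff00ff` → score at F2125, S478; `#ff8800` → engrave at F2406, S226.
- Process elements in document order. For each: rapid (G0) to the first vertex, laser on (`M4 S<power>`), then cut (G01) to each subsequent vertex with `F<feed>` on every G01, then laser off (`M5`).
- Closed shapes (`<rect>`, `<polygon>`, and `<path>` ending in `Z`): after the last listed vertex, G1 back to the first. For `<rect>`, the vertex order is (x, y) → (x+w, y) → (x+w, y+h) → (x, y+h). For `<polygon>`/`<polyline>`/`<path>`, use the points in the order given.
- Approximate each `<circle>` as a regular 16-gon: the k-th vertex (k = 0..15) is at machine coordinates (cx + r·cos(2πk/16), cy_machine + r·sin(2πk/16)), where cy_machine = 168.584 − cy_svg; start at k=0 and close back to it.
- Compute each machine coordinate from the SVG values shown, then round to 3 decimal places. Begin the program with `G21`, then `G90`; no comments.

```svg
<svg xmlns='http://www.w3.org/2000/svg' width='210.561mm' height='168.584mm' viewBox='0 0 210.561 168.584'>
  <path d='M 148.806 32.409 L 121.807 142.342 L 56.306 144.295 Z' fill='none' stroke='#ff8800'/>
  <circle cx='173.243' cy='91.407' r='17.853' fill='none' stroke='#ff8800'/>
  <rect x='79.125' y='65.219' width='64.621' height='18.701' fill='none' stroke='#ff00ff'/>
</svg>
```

1 u = 1 mm; y_m = 168.584 − y.

[1] `<path>` closed polygon, #ff8800→engrave S226 F2406: (148.806,136.175) → (121.807,26.242) → (56.306,24.289) → (148.806,136.175) (closed)

[2] `<circle>` circle, #ff8800→engrave S226 F2406: (191.096,77.177) → (189.737,84.009) → (185.867,89.801) → (180.075,93.671) → (173.243,95.030) → (166.411,93.671) → (160.619,89.801) → (156.749,84.009) → (155.390,77.177) → (156.749,70.345) → (160.619,64.553) → (166.411,60.683) → (173.243,59.324) → (180.075,60.683) → (185.867,64.553) → (189.737,70.345) → (191.096,77.177) (closed)

[3] `<rect>` rectangle, #ff00ff→score S478 F2125: (79.125,103.365) → (143.746,103.365) → (143.746,84.664) → (79.125,84.664) → (79.125,103.365) (closed)

G21
G90
G0 X148.806 Y136.175
M4 S226
G01 X121.807 Y26.242 F2406
G01 X56.306 Y24.289 F2406
G01 X148.806 Y136.175 F2406
M5
G0 X191.096 Y77.177
M4 S226
G01 X189.737 Y84.009 F2406
G01 X185.867 Y89.801 F2406
G01 X180.075 Y93.671 F2406
G01 X173.243 Y95.030 F2406
G01 X166.411 Y93.671 F2406
G01 X160.619 Y89.801 F2406
G01 X156.749 Y84.009 F2406
G01 X155.390 Y77.177 F2406
G01 X156.749 Y70.345 F2406
G01 X160.619 Y64.553 F2406
G01 X166.411 Y60.683 F2406
G01 X173.243 Y59.324 F2406
G01 X180.075 Y60.683 F2406
G01 X185.867 Y64.553 F2406
G01 X189.737 Y70.345 F2406
G01 X191.096 Y77.177 F2406
M5
G0 X79.125 Y103.365
M4 S478
G01 X143.746 Y103.365 F2125
G01 X143.746 Y84.664 F2125
G01 X79.125 Y84.664 F2125
G01 X79.125 Y103.365 F2125
M5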